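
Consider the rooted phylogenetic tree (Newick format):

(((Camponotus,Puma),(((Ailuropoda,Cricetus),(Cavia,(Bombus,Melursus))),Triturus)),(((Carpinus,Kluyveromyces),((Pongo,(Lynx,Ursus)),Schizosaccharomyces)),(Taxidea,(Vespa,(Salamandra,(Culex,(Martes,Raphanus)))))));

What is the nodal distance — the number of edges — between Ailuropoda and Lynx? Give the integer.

The MRCA of Ailuropoda and Lynx is the root of the tree.
From Ailuropoda up to that node: 5 branches. From Lynx up to the same node: 6 branches. Total: 5 + 6 = 11.

11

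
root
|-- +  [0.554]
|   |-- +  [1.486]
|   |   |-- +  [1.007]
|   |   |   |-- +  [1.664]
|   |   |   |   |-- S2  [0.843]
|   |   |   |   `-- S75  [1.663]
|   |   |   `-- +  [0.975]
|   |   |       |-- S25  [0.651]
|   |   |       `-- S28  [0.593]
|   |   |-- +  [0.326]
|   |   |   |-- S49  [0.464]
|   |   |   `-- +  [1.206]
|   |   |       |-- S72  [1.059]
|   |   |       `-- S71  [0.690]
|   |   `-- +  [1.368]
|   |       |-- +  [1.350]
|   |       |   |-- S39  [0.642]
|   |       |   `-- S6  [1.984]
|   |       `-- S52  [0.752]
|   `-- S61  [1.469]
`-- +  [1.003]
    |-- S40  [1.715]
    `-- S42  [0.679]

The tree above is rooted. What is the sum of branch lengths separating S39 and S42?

The path runs S39 → … → MRCA → … → S42; the MRCA is the root of the tree.
Branch lengths along that path: 0.642 + 1.350 + 1.368 + 1.486 + 0.554 + 1.003 + 0.679 = 7.082.

7.082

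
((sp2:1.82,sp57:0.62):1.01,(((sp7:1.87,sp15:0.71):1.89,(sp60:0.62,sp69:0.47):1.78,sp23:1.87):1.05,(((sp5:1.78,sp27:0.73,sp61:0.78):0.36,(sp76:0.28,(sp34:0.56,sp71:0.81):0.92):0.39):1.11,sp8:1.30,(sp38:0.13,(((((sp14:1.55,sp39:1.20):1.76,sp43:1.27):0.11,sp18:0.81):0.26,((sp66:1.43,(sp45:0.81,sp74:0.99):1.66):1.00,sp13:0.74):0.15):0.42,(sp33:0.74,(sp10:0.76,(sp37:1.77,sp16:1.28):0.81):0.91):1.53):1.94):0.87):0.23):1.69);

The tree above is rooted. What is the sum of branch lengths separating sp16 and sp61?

The path runs sp16 → … → MRCA → … → sp61; the MRCA is the node subtending (((sp5,sp27,sp61),(sp76,(sp34,sp71))),sp8,(sp38,(((((sp14,sp39),sp43),sp18),((sp66,(sp45,sp74)),sp13)),(sp33,(sp10,(sp37,sp16)))))).
Branch lengths along that path: 1.28 + 0.81 + 0.91 + 1.53 + 1.94 + 0.87 + 1.11 + 0.36 + 0.78 = 9.59.

9.59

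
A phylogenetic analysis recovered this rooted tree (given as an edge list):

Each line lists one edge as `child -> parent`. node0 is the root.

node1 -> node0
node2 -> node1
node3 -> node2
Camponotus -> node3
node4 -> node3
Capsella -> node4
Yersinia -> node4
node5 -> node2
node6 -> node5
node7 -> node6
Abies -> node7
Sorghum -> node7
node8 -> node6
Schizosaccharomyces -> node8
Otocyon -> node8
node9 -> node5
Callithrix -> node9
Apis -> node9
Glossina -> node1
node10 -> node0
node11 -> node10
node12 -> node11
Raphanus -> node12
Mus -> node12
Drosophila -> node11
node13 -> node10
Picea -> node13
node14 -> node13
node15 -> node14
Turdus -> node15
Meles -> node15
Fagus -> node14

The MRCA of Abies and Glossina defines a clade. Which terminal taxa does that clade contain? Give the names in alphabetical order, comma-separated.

Abies, Apis, Callithrix, Camponotus, Capsella, Glossina, Otocyon, Schizosaccharomyces, Sorghum, Yersinia

Tracing Abies: it sits inside (Abies,Sorghum).
Tracing Glossina: it sits inside (((Camponotus,(Capsella,Yersinia)),(((Abies,Sorghum),(Schizosaccharomyces,Otocyon)),(Callithrix,Apis))),Glossina).
The smallest clade enclosing both is (((Camponotus,(Capsella,Yersinia)),(((Abies,Sorghum),(Schizosaccharomyces,Otocyon)),(Callithrix,Apis))),Glossina); the answer is its 10 terminal taxa in alphabetical order.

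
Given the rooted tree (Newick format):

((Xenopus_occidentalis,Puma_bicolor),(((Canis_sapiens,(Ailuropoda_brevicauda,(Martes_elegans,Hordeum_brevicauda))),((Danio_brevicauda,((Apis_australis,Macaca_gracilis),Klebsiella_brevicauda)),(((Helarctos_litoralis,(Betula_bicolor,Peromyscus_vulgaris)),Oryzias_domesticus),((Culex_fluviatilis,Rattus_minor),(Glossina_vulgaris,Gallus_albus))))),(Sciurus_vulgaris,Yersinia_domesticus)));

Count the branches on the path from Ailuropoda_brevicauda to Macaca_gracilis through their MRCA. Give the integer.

8

The MRCA of Ailuropoda_brevicauda and Macaca_gracilis is the node subtending ((Canis_sapiens,(Ailuropoda_brevicauda,(Martes_elegans,Hordeum_brevicauda))),((Danio_brevicauda,((Apis_australis,Macaca_gracilis),Klebsiella_brevicauda)),(((Helarctos_litoralis,(Betula_bicolor,Peromyscus_vulgaris)),Oryzias_domesticus),((Culex_fluviatilis,Rattus_minor),(Glossina_vulgaris,Gallus_albus))))).
From Ailuropoda_brevicauda up to that node: 3 branches. From Macaca_gracilis up to the same node: 5 branches. Total: 3 + 5 = 8.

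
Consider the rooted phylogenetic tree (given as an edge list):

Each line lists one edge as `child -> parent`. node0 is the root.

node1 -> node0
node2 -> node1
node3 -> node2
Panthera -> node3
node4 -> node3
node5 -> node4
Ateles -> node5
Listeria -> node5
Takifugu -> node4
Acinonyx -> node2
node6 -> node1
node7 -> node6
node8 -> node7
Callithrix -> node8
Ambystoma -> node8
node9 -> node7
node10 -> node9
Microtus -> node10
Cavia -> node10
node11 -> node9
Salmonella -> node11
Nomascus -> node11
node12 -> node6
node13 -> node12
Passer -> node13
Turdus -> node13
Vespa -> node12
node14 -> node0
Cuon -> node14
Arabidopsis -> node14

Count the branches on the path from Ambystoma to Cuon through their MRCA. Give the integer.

The MRCA of Ambystoma and Cuon is the root of the tree.
From Ambystoma up to that node: 5 branches. From Cuon up to the same node: 2 branches. Total: 5 + 2 = 7.

7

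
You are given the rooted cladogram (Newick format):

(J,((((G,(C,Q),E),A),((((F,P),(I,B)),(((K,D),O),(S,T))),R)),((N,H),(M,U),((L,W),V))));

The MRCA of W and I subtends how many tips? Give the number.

22

The MRCA of W and I is the node subtending ((((G,(C,Q),E),A),((((F,P),(I,B)),(((K,D),O),(S,T))),R)),((N,H),(M,U),((L,W),V))).
That clade contains 22 terminal taxa: A, B, C, D, E, F, G, H, I, K, L, M, N, O, P, Q, R, S, T, U, V, W.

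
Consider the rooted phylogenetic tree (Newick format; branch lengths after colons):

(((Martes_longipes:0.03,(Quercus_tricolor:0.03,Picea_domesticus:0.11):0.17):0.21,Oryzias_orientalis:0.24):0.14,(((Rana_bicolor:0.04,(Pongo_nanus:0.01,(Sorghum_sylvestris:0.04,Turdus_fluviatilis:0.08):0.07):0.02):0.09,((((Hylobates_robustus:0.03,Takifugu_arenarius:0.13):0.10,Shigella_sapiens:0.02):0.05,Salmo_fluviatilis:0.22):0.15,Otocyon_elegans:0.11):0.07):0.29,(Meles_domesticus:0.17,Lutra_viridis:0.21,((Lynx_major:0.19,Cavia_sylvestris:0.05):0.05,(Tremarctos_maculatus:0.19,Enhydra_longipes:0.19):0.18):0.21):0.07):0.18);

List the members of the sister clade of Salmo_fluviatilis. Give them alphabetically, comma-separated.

Salmo_fluviatilis attaches to the tree at the node subtending (((Hylobates_robustus,Takifugu_arenarius),Shigella_sapiens),Salmo_fluviatilis).
The other lineage descending from that same node — the sister group — is ((Hylobates_robustus,Takifugu_arenarius),Shigella_sapiens); its 3 tips in alphabetical order are the answer.

Hylobates_robustus, Shigella_sapiens, Takifugu_arenarius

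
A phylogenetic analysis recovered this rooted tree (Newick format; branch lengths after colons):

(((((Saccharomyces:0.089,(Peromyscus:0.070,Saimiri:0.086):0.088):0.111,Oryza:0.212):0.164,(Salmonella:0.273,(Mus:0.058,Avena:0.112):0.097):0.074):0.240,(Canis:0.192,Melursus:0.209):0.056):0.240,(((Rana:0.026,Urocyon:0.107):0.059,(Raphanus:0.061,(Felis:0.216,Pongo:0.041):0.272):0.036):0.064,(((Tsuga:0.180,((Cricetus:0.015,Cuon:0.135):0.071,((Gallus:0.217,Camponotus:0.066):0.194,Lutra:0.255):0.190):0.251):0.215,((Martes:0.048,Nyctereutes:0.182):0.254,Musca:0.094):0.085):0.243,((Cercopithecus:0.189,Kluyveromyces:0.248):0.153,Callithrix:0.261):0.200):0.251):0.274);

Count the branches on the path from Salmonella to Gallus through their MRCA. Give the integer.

12

The MRCA of Salmonella and Gallus is the root of the tree.
From Salmonella up to that node: 4 branches. From Gallus up to the same node: 8 branches. Total: 4 + 8 = 12.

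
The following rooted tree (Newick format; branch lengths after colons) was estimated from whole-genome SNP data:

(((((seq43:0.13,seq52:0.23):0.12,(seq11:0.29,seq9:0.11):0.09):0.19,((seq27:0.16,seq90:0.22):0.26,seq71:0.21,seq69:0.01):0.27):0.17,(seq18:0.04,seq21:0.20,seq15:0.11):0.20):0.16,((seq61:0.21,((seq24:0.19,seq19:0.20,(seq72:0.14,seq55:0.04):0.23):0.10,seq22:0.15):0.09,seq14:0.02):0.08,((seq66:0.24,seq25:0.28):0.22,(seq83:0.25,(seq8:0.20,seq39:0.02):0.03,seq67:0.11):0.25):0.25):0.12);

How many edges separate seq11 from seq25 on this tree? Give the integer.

The MRCA of seq11 and seq25 is the root of the tree.
From seq11 up to that node: 5 branches. From seq25 up to the same node: 4 branches. Total: 5 + 4 = 9.

9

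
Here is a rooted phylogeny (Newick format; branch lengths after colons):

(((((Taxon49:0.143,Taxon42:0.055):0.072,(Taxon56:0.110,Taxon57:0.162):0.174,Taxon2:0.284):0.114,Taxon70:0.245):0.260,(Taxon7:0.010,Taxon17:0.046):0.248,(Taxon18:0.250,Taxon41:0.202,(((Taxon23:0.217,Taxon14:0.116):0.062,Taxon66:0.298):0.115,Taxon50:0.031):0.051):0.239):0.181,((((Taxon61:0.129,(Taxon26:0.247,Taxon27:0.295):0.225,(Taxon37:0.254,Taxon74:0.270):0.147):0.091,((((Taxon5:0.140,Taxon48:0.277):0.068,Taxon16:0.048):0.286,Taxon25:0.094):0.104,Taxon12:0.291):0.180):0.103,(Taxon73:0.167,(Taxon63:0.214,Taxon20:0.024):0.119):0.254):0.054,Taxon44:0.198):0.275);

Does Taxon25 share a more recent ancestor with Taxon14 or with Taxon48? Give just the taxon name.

Taxon48

The MRCA of Taxon25 and Taxon48 subtends (((Taxon5,Taxon48),Taxon16),Taxon25) (4 taxa).
The MRCA of Taxon25 and Taxon14 is the root, subtending the entire tree (28 taxa).
The first is nested inside the second, so Taxon25 shares a more recent common ancestor with Taxon48.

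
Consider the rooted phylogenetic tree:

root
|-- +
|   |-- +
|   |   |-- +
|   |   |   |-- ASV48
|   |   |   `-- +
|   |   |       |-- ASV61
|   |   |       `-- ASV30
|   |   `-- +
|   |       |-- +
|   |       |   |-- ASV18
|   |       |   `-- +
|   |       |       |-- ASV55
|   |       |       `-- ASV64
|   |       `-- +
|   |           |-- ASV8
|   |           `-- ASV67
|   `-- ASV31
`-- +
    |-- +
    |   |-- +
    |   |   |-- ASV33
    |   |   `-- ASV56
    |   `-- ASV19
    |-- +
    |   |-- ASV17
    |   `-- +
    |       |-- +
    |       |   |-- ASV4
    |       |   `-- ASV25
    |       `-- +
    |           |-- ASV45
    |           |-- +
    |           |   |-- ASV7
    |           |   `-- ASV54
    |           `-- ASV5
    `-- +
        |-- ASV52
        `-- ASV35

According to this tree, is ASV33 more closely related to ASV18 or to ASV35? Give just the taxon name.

ASV35

The MRCA of ASV33 and ASV35 subtends (((ASV33,ASV56),ASV19),(ASV17,((ASV4,ASV25),(ASV45,(ASV7,ASV54),ASV5))),(ASV52,ASV35)) (12 taxa).
The MRCA of ASV33 and ASV18 is the root, subtending the entire tree (21 taxa).
The first is nested inside the second, so ASV33 shares a more recent common ancestor with ASV35.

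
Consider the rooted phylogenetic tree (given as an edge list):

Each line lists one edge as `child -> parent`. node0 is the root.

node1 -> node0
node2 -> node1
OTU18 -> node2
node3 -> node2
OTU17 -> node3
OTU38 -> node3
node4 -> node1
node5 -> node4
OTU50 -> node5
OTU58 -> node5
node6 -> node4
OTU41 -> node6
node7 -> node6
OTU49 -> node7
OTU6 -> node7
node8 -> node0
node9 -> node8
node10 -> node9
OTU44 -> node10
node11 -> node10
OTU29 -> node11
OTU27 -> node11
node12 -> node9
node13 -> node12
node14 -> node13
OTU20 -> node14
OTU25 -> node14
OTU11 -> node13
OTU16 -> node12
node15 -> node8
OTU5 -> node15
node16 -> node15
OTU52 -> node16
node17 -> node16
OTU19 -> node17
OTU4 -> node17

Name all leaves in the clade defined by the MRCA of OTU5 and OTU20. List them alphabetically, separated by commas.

OTU11, OTU16, OTU19, OTU20, OTU25, OTU27, OTU29, OTU4, OTU44, OTU5, OTU52

Tracing OTU5: it sits inside (OTU5,(OTU52,(OTU19,OTU4))).
Tracing OTU20: it sits inside (OTU20,OTU25).
The smallest clade enclosing both is (((OTU44,(OTU29,OTU27)),(((OTU20,OTU25),OTU11),OTU16)),(OTU5,(OTU52,(OTU19,OTU4)))); the answer is its 11 terminal taxa in alphabetical order.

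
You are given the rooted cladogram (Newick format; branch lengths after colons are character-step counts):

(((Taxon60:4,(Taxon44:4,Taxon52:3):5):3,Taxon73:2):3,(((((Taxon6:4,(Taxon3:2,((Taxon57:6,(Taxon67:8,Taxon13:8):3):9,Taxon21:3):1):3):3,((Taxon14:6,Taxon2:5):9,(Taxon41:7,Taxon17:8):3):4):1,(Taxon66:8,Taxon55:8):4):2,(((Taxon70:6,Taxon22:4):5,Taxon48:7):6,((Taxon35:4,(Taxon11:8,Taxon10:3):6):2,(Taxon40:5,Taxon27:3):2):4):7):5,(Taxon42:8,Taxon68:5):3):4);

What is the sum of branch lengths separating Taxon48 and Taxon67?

The path runs Taxon48 → … → MRCA → … → Taxon67; the MRCA is the node subtending ((((Taxon6,(Taxon3,((Taxon57,(Taxon67,Taxon13)),Taxon21))),((Taxon14,Taxon2),(Taxon41,Taxon17))),(Taxon66,Taxon55)),(((Taxon70,Taxon22),Taxon48),((Taxon35,(Taxon11,Taxon10)),(Taxon40,Taxon27)))).
Branch lengths along that path: 7 + 6 + 7 + 2 + 1 + 3 + 3 + 1 + 9 + 3 + 8 = 50.

50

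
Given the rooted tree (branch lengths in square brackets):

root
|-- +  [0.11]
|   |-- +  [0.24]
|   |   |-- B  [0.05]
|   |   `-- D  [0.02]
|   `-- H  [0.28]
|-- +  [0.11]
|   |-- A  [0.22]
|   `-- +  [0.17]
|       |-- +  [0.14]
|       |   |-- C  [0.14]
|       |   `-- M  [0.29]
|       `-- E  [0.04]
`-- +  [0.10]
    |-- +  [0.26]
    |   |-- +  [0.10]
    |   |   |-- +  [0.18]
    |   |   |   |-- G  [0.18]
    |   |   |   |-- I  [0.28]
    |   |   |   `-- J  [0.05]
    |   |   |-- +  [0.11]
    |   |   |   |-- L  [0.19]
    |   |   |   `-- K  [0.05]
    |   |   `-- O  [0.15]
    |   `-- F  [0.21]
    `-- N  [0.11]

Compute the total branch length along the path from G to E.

1.14

The path runs G → … → MRCA → … → E; the MRCA is the root of the tree.
Branch lengths along that path: 0.18 + 0.18 + 0.10 + 0.26 + 0.10 + 0.11 + 0.17 + 0.04 = 1.14.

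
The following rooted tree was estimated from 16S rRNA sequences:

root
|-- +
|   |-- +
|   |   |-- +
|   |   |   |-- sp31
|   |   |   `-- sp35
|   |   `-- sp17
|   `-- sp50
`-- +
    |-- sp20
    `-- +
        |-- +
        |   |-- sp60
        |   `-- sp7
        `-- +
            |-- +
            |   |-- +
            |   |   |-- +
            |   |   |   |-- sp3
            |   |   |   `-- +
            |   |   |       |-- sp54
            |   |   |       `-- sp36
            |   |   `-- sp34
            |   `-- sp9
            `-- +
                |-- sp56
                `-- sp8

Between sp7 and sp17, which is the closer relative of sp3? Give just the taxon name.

sp7

The MRCA of sp3 and sp7 subtends ((sp60,sp7),((((sp3,(sp54,sp36)),sp34),sp9),(sp56,sp8))) (9 taxa).
The MRCA of sp3 and sp17 is the root, subtending the entire tree (14 taxa).
The first is nested inside the second, so sp3 shares a more recent common ancestor with sp7.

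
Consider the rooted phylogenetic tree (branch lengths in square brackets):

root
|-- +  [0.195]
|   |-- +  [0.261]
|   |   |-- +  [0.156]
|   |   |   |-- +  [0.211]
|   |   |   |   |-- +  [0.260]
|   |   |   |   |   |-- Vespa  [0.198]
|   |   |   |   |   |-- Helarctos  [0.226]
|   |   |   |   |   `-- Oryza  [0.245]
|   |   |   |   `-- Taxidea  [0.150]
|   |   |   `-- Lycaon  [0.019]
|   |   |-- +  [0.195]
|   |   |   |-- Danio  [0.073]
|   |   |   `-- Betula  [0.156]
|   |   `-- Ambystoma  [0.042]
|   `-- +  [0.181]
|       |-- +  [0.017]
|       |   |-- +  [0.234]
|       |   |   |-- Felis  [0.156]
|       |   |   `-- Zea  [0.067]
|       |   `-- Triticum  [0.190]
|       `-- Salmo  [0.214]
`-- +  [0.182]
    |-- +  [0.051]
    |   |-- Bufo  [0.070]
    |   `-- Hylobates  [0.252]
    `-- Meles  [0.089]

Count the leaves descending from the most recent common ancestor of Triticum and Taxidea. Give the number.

The MRCA of Triticum and Taxidea is the node subtending (((((Vespa,Helarctos,Oryza),Taxidea),Lycaon),(Danio,Betula),Ambystoma),(((Felis,Zea),Triticum),Salmo)).
That clade contains 12 terminal taxa: Ambystoma, Betula, Danio, Felis, Helarctos, Lycaon, Oryza, Salmo, Taxidea, Triticum, Vespa, Zea.

12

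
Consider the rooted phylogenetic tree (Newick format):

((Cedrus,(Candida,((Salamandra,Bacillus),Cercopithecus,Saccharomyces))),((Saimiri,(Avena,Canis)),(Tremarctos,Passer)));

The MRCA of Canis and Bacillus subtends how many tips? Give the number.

The MRCA of Canis and Bacillus is the root, so the clade is the entire tree.
That clade contains 11 terminal taxa: Avena, Bacillus, Candida, Canis, Cedrus, Cercopithecus, Passer, Saccharomyces, Saimiri, Salamandra, Tremarctos.

11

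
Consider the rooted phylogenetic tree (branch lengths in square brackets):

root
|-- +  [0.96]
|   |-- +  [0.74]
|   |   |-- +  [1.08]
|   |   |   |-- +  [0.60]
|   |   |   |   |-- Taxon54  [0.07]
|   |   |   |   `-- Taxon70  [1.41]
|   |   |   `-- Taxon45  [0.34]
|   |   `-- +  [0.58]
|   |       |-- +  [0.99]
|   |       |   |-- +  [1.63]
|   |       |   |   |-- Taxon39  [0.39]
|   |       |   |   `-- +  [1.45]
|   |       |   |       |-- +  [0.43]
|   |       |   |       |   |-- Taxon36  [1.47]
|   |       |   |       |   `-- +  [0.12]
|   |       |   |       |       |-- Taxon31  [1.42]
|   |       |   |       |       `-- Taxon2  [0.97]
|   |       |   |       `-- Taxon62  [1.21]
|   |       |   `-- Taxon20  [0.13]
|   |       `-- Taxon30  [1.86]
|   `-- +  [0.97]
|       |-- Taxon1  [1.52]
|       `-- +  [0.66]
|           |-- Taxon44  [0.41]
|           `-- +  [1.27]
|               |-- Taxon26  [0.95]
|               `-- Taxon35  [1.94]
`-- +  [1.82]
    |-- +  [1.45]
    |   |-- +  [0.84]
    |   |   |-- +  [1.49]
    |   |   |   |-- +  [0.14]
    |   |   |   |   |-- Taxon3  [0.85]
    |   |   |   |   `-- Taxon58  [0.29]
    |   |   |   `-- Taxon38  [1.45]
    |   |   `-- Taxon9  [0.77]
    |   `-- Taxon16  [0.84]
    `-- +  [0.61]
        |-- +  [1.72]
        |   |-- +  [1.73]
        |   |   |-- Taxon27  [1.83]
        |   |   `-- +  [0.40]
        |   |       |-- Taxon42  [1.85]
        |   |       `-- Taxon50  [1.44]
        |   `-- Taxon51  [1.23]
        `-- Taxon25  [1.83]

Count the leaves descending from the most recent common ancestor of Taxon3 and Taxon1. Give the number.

The MRCA of Taxon3 and Taxon1 is the root, so the clade is the entire tree.
That clade contains 24 terminal taxa: Taxon1, Taxon16, Taxon2, Taxon20, Taxon25, Taxon26, Taxon27, Taxon3, Taxon30, Taxon31, Taxon35, Taxon36, Taxon38, Taxon39, Taxon42, Taxon44, Taxon45, Taxon50, Taxon51, Taxon54, Taxon58, Taxon62, Taxon70, Taxon9.

24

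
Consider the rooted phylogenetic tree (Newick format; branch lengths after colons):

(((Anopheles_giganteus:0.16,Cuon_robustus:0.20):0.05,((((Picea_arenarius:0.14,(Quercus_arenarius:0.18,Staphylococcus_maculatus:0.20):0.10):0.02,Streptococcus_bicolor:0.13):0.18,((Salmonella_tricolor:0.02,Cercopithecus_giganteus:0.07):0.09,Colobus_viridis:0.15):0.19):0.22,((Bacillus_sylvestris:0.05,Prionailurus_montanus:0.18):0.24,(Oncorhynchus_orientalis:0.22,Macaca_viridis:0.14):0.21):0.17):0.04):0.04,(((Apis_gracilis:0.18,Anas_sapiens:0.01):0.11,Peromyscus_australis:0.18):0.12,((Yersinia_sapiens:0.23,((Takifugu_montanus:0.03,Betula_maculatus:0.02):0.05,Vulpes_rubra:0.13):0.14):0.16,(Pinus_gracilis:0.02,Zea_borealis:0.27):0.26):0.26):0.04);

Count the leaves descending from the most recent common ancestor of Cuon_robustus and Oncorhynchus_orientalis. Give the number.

13

The MRCA of Cuon_robustus and Oncorhynchus_orientalis is the node subtending ((Anopheles_giganteus,Cuon_robustus),((((Picea_arenarius,(Quercus_arenarius,Staphylococcus_maculatus)),Streptococcus_bicolor),((Salmonella_tricolor,Cercopithecus_giganteus),Colobus_viridis)),((Bacillus_sylvestris,Prionailurus_montanus),(Oncorhynchus_orientalis,Macaca_viridis)))).
That clade contains 13 terminal taxa: Anopheles_giganteus, Bacillus_sylvestris, Cercopithecus_giganteus, Colobus_viridis, Cuon_robustus, Macaca_viridis, Oncorhynchus_orientalis, Picea_arenarius, Prionailurus_montanus, Quercus_arenarius, Salmonella_tricolor, Staphylococcus_maculatus, Streptococcus_bicolor.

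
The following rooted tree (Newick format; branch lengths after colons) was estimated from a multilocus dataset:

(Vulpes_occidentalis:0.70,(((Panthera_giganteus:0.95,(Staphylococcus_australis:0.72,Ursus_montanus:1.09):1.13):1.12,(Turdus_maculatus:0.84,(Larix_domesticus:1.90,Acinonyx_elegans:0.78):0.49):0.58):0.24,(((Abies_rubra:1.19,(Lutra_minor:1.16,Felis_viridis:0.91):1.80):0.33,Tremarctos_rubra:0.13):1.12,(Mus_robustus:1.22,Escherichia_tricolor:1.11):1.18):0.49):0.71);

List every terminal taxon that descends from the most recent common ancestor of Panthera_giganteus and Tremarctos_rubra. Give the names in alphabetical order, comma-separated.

Tracing Panthera_giganteus: it sits inside (Panthera_giganteus,(Staphylococcus_australis,Ursus_montanus)).
Tracing Tremarctos_rubra: it sits inside ((Abies_rubra,(Lutra_minor,Felis_viridis)),Tremarctos_rubra).
The smallest clade enclosing both is (((Panthera_giganteus,(Staphylococcus_australis,Ursus_montanus)),(Turdus_maculatus,(Larix_domesticus,Acinonyx_elegans))),(((Abies_rubra,(Lutra_minor,Felis_viridis)),Tremarctos_rubra),(Mus_robustus,Escherichia_tricolor))); the answer is its 12 terminal taxa in alphabetical order.

Abies_rubra, Acinonyx_elegans, Escherichia_tricolor, Felis_viridis, Larix_domesticus, Lutra_minor, Mus_robustus, Panthera_giganteus, Staphylococcus_australis, Tremarctos_rubra, Turdus_maculatus, Ursus_montanus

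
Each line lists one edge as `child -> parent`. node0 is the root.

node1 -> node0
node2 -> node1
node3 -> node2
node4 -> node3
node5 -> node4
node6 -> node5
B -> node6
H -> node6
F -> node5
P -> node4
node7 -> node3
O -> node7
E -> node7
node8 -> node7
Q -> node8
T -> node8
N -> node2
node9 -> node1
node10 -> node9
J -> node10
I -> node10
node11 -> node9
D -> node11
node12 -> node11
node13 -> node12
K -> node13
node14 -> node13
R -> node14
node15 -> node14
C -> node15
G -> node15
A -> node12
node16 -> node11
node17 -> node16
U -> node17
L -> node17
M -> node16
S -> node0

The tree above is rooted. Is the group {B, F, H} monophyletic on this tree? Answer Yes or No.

Yes

The most recent common ancestor of these taxa subtends ((B,H),F).
That clade has exactly 3 tips — every listed taxon and nothing else — so the group is monophyletic.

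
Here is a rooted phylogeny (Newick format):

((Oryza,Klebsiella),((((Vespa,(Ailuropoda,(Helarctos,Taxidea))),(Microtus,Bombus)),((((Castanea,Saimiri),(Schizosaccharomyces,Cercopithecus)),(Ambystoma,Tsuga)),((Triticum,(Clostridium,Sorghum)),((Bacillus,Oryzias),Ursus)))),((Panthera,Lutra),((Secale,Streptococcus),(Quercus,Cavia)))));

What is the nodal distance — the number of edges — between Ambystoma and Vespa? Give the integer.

The MRCA of Ambystoma and Vespa is the node subtending (((Vespa,(Ailuropoda,(Helarctos,Taxidea))),(Microtus,Bombus)),((((Castanea,Saimiri),(Schizosaccharomyces,Cercopithecus)),(Ambystoma,Tsuga)),((Triticum,(Clostridium,Sorghum)),((Bacillus,Oryzias),Ursus)))).
From Ambystoma up to that node: 4 branches. From Vespa up to the same node: 3 branches. Total: 4 + 3 = 7.

7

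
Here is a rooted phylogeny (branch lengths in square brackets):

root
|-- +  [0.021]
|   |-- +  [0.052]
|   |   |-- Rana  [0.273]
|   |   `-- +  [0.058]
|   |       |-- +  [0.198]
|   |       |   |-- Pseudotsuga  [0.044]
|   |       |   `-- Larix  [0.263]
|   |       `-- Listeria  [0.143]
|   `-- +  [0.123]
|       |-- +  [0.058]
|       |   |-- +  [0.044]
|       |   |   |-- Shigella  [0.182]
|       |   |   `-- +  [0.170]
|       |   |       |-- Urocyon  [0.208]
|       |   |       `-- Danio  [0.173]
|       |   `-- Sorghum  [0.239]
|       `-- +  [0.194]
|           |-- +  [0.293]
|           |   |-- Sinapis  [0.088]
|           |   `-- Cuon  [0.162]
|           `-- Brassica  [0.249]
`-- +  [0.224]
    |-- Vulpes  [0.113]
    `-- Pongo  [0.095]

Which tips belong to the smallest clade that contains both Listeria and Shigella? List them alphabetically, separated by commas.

Tracing Listeria: it sits inside ((Pseudotsuga,Larix),Listeria).
Tracing Shigella: it sits inside (Shigella,(Urocyon,Danio)).
The smallest clade enclosing both is ((Rana,((Pseudotsuga,Larix),Listeria)),(((Shigella,(Urocyon,Danio)),Sorghum),((Sinapis,Cuon),Brassica))); the answer is its 11 terminal taxa in alphabetical order.

Brassica, Cuon, Danio, Larix, Listeria, Pseudotsuga, Rana, Shigella, Sinapis, Sorghum, Urocyon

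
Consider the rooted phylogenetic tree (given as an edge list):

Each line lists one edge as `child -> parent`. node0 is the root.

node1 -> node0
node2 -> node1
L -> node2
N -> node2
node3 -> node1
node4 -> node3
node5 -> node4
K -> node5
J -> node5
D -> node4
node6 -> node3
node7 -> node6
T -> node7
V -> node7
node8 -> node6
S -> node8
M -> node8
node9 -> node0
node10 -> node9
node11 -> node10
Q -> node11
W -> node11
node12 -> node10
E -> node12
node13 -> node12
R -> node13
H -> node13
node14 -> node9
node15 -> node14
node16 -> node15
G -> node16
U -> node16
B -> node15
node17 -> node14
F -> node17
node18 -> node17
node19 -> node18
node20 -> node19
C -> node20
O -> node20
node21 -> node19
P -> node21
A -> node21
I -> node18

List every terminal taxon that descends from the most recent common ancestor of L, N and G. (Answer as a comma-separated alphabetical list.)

Tracing L: it sits inside (L,N).
Tracing N: it sits inside (L,N).
Tracing G: it sits inside (G,U).
The smallest clade enclosing all 3 is the whole tree (their MRCA is the root), so the answer is all 23 tips in alphabetical order.

A, B, C, D, E, F, G, H, I, J, K, L, M, N, O, P, Q, R, S, T, U, V, W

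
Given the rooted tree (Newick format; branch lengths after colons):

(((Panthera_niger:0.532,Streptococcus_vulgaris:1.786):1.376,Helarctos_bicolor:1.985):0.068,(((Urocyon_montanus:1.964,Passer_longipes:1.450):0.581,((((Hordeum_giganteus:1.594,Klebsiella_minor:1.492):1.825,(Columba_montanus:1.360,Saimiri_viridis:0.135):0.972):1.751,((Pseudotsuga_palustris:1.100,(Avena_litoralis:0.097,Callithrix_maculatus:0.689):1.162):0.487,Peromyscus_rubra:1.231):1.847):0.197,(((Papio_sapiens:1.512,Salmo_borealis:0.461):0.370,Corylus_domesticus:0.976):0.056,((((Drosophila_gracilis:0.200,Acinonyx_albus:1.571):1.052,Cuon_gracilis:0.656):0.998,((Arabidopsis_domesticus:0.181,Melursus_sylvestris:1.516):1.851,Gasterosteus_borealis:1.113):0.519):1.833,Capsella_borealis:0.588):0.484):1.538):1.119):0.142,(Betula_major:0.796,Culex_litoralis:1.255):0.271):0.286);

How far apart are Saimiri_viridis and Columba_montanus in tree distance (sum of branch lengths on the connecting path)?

1.495

The path runs Saimiri_viridis → … → MRCA → … → Columba_montanus; the MRCA is the node subtending (Columba_montanus,Saimiri_viridis).
Branch lengths along that path: 0.135 + 1.360 = 1.495.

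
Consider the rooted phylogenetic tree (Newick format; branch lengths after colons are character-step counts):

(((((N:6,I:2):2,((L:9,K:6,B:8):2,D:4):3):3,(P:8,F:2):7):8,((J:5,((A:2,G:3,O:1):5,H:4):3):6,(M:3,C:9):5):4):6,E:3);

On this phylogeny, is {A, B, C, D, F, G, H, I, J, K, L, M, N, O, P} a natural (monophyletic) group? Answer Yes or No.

Yes

The most recent common ancestor of these taxa subtends ((((N,I),((L,K,B),D)),(P,F)),((J,((A,G,O),H)),(M,C))).
That clade has exactly 15 tips — every listed taxon and nothing else — so the group is monophyletic.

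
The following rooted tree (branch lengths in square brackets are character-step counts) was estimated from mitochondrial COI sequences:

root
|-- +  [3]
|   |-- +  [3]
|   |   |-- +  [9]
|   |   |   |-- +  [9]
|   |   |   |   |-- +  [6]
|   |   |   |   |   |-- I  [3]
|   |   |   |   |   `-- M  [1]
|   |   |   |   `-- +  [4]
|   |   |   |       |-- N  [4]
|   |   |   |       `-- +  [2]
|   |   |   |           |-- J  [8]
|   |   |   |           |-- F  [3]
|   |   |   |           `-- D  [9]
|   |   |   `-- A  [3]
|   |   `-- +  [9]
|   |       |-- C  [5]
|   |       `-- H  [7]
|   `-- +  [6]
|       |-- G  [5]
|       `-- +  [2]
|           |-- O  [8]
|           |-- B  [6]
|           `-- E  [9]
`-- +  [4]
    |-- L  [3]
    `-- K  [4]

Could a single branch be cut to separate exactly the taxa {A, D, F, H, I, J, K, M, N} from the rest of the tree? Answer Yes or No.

No

The MRCA of the listed taxa is the root, so the smallest clade containing them is the whole tree.
That clade also contains B, C, E, G, L, O, which are not in the proposed group, so the group is not monophyletic.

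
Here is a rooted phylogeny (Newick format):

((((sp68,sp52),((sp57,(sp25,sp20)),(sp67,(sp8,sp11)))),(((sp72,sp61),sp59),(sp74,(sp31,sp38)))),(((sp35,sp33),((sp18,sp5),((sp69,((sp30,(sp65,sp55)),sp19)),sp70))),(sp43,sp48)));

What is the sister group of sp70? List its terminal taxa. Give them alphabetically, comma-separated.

sp70 attaches to the tree at the node subtending ((sp69,((sp30,(sp65,sp55)),sp19)),sp70).
The other lineage descending from that same node — the sister group — is (sp69,((sp30,(sp65,sp55)),sp19)); its 5 tips in alphabetical order are the answer.

sp19, sp30, sp55, sp65, sp69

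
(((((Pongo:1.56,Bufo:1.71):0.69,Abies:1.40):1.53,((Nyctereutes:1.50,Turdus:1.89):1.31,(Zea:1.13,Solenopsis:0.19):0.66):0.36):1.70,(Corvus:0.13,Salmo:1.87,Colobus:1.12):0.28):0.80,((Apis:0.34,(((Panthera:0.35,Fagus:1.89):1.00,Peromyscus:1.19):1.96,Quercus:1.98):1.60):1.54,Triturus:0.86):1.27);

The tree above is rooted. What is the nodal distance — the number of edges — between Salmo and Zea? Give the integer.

6

The MRCA of Salmo and Zea is the node subtending ((((Pongo,Bufo),Abies),((Nyctereutes,Turdus),(Zea,Solenopsis))),(Corvus,Salmo,Colobus)).
From Salmo up to that node: 2 branches. From Zea up to the same node: 4 branches. Total: 2 + 4 = 6.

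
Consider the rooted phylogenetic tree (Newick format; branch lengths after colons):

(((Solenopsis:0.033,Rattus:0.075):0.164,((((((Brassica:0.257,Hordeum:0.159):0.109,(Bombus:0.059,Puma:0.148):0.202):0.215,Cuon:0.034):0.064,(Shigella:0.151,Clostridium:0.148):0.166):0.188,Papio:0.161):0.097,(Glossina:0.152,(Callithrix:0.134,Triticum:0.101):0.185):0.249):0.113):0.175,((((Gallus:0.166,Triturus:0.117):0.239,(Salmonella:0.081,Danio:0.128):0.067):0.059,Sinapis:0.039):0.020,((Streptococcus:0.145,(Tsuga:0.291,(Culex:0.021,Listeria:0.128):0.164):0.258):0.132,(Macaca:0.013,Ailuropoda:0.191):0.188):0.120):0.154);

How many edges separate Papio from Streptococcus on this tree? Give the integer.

The MRCA of Papio and Streptococcus is the root of the tree.
From Papio up to that node: 4 branches. From Streptococcus up to the same node: 4 branches. Total: 4 + 4 = 8.

8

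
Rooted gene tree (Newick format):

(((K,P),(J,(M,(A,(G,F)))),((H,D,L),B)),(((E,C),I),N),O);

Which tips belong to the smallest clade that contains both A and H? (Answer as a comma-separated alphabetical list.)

Tracing A: it sits inside (A,(G,F)).
Tracing H: it sits inside (H,D,L).
The smallest clade enclosing both is ((K,P),(J,(M,(A,(G,F)))),((H,D,L),B)); the answer is its 11 terminal taxa in alphabetical order.

A, B, D, F, G, H, J, K, L, M, P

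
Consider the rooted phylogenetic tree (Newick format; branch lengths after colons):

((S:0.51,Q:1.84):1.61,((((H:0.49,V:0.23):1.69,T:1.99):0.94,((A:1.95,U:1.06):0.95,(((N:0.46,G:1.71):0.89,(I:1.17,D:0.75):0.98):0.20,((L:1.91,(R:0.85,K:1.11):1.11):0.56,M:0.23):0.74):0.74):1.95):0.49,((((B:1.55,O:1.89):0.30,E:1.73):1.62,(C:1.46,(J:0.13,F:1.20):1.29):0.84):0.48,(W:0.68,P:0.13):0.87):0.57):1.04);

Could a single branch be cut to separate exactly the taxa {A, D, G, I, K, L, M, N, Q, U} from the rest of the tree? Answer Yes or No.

No

The MRCA of the listed taxa is the root, so the smallest clade containing them is the whole tree.
That clade also contains B, C, E, F, H, J, O, P, R, S, T, V, W, which are not in the proposed group, so the group is not monophyletic.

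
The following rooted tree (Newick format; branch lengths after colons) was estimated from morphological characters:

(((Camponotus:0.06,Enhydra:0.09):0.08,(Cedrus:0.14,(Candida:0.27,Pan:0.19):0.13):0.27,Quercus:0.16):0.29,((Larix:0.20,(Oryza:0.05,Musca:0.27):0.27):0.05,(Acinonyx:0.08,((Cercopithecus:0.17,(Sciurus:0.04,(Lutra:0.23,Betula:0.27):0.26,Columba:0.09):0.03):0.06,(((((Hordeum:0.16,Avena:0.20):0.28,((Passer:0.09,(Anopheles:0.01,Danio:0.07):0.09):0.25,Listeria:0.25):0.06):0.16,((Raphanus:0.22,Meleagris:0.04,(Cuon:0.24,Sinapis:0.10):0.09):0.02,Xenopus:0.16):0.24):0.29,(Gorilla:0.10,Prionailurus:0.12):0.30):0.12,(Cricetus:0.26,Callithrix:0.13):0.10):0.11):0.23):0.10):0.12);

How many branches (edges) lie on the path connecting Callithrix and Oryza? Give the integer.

8

The MRCA of Callithrix and Oryza is the node subtending ((Larix,(Oryza,Musca)),(Acinonyx,((Cercopithecus,(Sciurus,(Lutra,Betula),Columba)),(((((Hordeum,Avena),((Passer,(Anopheles,Danio)),Listeria)),((Raphanus,Meleagris,(Cuon,Sinapis)),Xenopus)),(Gorilla,Prionailurus)),(Cricetus,Callithrix))))).
From Callithrix up to that node: 5 branches. From Oryza up to the same node: 3 branches. Total: 5 + 3 = 8.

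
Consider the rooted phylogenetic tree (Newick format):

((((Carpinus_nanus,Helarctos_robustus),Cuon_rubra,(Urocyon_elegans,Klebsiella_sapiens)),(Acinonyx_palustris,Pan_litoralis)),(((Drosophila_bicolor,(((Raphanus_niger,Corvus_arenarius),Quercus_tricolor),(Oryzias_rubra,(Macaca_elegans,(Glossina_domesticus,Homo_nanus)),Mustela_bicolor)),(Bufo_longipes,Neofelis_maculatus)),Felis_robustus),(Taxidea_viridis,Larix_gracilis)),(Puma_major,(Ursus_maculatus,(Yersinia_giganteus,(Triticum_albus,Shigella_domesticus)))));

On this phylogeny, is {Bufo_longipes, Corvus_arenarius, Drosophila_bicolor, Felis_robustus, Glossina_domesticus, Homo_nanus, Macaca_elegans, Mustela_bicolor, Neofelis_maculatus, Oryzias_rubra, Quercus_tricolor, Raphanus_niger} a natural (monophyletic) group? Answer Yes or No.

Yes

The most recent common ancestor of these taxa subtends ((Drosophila_bicolor,(((Raphanus_niger,Corvus_arenarius),Quercus_tricolor),(Oryzias_rubra,(Macaca_elegans,(Glossina_domesticus,Homo_nanus)),Mustela_bicolor)),(Bufo_longipes,Neofelis_maculatus)),Felis_robustus).
That clade has exactly 12 tips — every listed taxon and nothing else — so the group is monophyletic.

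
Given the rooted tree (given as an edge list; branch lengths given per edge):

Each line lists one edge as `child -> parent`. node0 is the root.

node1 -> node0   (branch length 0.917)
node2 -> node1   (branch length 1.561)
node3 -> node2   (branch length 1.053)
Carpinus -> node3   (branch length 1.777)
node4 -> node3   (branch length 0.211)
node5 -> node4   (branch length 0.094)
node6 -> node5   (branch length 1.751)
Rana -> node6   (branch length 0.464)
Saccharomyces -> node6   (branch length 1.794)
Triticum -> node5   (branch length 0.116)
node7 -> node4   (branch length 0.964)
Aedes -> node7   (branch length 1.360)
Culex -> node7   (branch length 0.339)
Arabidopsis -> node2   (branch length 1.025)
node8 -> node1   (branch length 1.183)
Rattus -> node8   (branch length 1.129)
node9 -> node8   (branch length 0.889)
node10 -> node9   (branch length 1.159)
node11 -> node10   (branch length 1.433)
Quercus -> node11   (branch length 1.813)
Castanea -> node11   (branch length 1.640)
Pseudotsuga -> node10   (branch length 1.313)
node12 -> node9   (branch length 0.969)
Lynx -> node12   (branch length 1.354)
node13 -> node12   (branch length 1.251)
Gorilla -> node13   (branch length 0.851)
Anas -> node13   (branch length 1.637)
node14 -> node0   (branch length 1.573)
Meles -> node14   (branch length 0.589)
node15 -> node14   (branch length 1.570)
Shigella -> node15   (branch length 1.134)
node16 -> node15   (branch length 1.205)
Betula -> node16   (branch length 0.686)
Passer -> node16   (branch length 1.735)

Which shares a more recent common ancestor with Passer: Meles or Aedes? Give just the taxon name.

The MRCA of Passer and Meles subtends (Meles,(Shigella,(Betula,Passer))) (4 taxa).
The MRCA of Passer and Aedes is the root, subtending the entire tree (18 taxa).
The first is nested inside the second, so Passer shares a more recent common ancestor with Meles.

Meles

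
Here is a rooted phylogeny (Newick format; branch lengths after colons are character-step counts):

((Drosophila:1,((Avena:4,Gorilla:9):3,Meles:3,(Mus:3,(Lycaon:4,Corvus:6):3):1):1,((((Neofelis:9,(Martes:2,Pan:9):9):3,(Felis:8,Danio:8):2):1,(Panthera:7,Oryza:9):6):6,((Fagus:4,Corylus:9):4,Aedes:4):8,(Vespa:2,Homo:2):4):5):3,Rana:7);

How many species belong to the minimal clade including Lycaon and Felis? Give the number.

19

The MRCA of Lycaon and Felis is the node subtending (Drosophila,((Avena,Gorilla),Meles,(Mus,(Lycaon,Corvus))),((((Neofelis,(Martes,Pan)),(Felis,Danio)),(Panthera,Oryza)),((Fagus,Corylus),Aedes),(Vespa,Homo))).
That clade contains 19 terminal taxa: Aedes, Avena, Corvus, Corylus, Danio, Drosophila, Fagus, Felis, Gorilla, Homo, Lycaon, Martes, Meles, Mus, Neofelis, Oryza, Pan, Panthera, Vespa.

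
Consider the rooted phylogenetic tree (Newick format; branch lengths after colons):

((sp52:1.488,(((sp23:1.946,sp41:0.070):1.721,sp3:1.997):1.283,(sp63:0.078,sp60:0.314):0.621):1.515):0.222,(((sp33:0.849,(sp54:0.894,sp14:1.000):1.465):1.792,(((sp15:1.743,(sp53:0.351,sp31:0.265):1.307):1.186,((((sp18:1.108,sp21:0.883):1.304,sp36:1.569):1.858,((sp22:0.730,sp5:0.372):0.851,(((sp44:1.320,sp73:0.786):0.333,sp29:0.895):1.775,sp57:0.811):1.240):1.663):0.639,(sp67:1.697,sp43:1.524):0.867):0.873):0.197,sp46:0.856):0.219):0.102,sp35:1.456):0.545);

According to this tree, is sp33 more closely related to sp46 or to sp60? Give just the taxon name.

sp46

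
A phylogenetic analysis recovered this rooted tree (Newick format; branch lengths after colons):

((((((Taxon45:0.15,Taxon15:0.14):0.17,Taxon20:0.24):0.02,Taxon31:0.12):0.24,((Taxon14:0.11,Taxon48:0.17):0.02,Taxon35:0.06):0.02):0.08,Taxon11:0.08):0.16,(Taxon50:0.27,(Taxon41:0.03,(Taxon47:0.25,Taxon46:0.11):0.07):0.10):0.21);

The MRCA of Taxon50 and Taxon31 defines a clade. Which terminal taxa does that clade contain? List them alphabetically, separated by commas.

Tracing Taxon50: it sits inside (Taxon50,(Taxon41,(Taxon47,Taxon46))).
Tracing Taxon31: it sits inside (((Taxon45,Taxon15),Taxon20),Taxon31).
The smallest clade enclosing both is the whole tree (their MRCA is the root), so the answer is all 12 tips in alphabetical order.

Taxon11, Taxon14, Taxon15, Taxon20, Taxon31, Taxon35, Taxon41, Taxon45, Taxon46, Taxon47, Taxon48, Taxon50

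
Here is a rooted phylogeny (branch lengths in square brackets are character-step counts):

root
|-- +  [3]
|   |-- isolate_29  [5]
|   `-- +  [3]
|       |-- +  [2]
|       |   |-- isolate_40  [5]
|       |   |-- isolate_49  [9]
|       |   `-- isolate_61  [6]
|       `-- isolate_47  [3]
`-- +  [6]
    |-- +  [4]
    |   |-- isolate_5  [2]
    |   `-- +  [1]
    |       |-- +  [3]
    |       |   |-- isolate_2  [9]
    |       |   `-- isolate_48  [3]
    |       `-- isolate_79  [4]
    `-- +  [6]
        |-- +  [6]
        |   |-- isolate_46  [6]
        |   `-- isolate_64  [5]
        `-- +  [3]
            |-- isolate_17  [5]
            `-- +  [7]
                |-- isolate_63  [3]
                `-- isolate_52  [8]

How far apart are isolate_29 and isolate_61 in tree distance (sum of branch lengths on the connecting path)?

16

The path runs isolate_29 → … → MRCA → … → isolate_61; the MRCA is the node subtending (isolate_29,((isolate_40,isolate_49,isolate_61),isolate_47)).
Branch lengths along that path: 5 + 3 + 2 + 6 = 16.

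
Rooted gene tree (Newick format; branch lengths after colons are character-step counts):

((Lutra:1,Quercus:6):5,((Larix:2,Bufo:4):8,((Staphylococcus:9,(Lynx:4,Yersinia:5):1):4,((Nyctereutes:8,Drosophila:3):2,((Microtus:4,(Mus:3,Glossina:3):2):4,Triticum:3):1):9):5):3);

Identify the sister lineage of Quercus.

Lutra

Quercus attaches to the tree at the node subtending (Lutra,Quercus).
The other lineage descending from that same node — the sister group — is the single tip Lutra.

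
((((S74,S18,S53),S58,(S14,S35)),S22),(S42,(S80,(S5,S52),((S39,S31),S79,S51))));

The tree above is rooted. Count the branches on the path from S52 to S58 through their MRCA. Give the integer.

The MRCA of S52 and S58 is the root of the tree.
From S52 up to that node: 4 branches. From S58 up to the same node: 3 branches. Total: 4 + 3 = 7.

7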